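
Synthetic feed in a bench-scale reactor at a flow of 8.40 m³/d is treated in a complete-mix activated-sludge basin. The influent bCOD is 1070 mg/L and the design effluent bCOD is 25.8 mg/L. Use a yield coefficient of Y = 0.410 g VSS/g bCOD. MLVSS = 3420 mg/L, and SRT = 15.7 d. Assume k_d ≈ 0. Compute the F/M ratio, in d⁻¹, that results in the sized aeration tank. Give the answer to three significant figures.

F/M ≈ 0.159 d⁻¹

With k_d = 0 the design equation reduces to V = Y Q (S₀−S) θ_c / X = 0.410 × 8.40 × (1070 − 25.8) × 15.7 / 3420 = 16.51 m³.
F/M = Q·S₀ / (V·X) = 8.40 × 1070 / (16.51 × 3420) = 0.1592 g bCOD·(g VSS·d)⁻¹.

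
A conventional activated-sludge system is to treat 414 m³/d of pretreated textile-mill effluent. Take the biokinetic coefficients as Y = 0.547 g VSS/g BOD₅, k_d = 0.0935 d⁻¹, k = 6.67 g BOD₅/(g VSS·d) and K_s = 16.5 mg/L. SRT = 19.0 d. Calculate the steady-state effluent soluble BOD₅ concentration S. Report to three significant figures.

Effluent substrate depends only on kinetics and SRT: S = K_s(1 + k_d θ_c) / [θ_c(Yk − k_d) − 1] = 16.5 × (1 + 0.0935 × 19.0) / [19.0 × (0.547 × 6.67 − 0.0935) − 1] = 45.81 / 66.54 = 0.6884 mg/L.

S ≈ 0.688 mg/L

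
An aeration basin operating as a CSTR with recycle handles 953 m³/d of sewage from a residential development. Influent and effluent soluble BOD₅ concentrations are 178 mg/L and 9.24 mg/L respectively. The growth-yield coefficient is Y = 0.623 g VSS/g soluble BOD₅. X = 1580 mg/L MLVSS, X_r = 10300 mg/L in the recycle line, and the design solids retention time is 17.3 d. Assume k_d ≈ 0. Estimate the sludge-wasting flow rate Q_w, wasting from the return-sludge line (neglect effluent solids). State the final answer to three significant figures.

Q_w ≈ 9.73 m³/d

With k_d = 0 the design equation reduces to V = Y Q (S₀−S) θ_c / X = 0.623 × 953 × (178 − 9.24) × 17.3 / 1580 = 1097 m³.
θ_c = V·X/(Q_w·X_r) when wasting from the recycle, so Q_w = V·X/(θ_c·X_r) = 1097 × 1580 / (17.3 × 10300) = 9.728 m³/d.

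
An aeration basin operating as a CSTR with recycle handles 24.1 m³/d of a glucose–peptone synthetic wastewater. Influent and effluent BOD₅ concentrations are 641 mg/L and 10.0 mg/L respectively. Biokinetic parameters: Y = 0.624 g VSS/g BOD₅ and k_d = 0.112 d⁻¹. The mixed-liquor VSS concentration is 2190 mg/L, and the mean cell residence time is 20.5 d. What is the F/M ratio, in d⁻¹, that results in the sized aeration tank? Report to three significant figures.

From the SRT design equation V = Y Q (S₀−S) θ_c / [X (1 + k_d θ_c)] = 0.624 × 24.1 × (641 − 10.0) × 20.5 / [2190 × (1 + 0.112 × 20.5)] = 1.95×10^5 / 7218 = 26.95 m³.
Food-to-microorganism ratio F/M = Q S₀ / (V X) = 24.1 × 641 / (26.95 × 2190) = 0.2617 d⁻¹.

F/M ≈ 0.262 d⁻¹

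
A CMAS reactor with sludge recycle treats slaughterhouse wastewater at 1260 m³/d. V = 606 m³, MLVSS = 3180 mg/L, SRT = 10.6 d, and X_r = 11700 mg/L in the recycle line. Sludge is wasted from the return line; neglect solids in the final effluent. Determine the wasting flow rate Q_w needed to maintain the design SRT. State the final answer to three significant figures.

Wasting from the return line (neglecting effluent solids): Q_w = V·X / (θ_c·X_r) = 606.0 × 3180 / (10.6 × 11700) = 15.54 m³/d.

Q_w ≈ 15.5 m³/d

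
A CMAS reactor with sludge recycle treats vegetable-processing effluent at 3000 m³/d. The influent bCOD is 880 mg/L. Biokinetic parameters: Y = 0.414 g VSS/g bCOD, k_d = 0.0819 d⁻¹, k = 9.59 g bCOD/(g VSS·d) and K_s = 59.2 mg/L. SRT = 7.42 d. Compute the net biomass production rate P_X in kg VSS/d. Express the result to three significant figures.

Effluent substrate depends only on kinetics and SRT: S = K_s(1 + k_d θ_c) / [θ_c(Yk − k_d) − 1] = 59.2 × (1 + 0.0819 × 7.42) / [7.42 × (0.414 × 9.59 − 0.0819) − 1] = 95.18 / 27.85 = 3.417 mg/L.
Observed yield with endogenous decay: Y_obs = Y / (1 + k_d·θ_c) = 0.414 / (1 + 0.0819 × 7.42) = 0.414 / 1.608 = 0.2575 g VSS/g bCOD.
Mass of bCOD removed per day: Q(S₀ − S) = 3000 × 876.6 g/m³ = 2630 kg/d.
Net biomass production P_X = Y_obs × Q·(S₀ − S) = 0.2575 × 2630 = 677.2 kg VSS/d.

P_X ≈ 677 kg VSS/d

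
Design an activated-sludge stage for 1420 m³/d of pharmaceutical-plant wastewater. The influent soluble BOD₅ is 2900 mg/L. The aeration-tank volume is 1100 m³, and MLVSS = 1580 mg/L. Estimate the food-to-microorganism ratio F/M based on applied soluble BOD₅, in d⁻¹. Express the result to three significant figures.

F/M ≈ 2.37 d⁻¹

F/M = Q·S₀ / (V·X) = 1420 × 2900 / (1100 × 1580) = 2.369 g soluble BOD₅·(g VSS·d)⁻¹.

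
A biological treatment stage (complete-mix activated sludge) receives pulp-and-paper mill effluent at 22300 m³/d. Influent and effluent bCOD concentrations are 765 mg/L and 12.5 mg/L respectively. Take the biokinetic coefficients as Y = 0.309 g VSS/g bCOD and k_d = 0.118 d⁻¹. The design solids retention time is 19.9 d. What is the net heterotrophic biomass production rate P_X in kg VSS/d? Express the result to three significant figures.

P_X ≈ 1550 kg VSS/d

Y_obs = Y / (1 + k_d θ_c) = 0.309 / (1 + 0.118 × 19.9) = 0.309 / 3.348 = 0.09229.
Substrate removed = Q·(S₀ − S) = 22300 m³/d × (765 − 12.5) g/m³ = 1.68×10^7 g/d = 16781 kg/d.
So the net sludge growth is P_X = 0.09229 × 16781 = 1549 kg VSS/d.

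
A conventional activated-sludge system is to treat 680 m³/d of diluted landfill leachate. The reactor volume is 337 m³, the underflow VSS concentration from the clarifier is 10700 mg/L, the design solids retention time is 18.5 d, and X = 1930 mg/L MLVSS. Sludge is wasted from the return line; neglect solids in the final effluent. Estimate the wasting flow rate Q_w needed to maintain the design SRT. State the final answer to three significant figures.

Wasting from the return line (neglecting effluent solids): Q_w = V·X / (θ_c·X_r) = 337.0 × 1930 / (18.5 × 10700) = 3.286 m³/d.

Q_w ≈ 3.29 m³/d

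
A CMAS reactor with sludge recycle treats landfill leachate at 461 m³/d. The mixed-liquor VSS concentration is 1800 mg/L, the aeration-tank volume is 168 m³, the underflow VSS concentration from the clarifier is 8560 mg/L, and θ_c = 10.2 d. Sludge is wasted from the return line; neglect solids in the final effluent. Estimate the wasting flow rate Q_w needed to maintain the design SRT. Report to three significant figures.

Q_w ≈ 3.46 m³/d

Q_w = (V·X)/(θ_c X_r) = 168.0 × 1800 / (10.2 × 8560) = 3.463 m³/d.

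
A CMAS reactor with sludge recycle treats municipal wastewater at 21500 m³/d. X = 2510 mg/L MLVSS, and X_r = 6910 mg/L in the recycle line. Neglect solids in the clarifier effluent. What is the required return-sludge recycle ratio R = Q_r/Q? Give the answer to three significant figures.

R = Q_r/Q = X/(X_r − X) = 2510 / (6910 − 2510) = 0.5705.

R ≈ 0.570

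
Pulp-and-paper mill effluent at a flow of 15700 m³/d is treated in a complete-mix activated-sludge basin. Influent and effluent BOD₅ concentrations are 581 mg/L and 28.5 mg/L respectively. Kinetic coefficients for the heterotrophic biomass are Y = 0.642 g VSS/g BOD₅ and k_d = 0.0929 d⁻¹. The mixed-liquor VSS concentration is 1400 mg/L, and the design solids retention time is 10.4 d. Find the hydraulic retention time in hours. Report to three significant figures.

Rearranging the biomass balance for a CMAS with decay, V = Y·Q·ΔS·θ_c / [X·(1+k_d θ_c)] = 0.642 × 15700 × (581 − 28.5) × 10.4 / [1400 × (1 + 0.0929 × 10.4)] = 5.79×10^7 / 2753 = 21040 m³.
Hydraulic retention time τ = V/Q = 21040 / 15700 = 1.340 d = 32.16 h.

τ ≈ 32.2 h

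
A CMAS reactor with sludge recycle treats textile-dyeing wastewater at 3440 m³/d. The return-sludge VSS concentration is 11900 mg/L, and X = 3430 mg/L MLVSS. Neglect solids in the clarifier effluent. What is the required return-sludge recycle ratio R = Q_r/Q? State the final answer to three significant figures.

R ≈ 0.405

Solids balance on the clarifier gives (1+R)X = R·X_r, so R = X/(X_r − X) = 3430 / (11900 − 3430) = 0.4050.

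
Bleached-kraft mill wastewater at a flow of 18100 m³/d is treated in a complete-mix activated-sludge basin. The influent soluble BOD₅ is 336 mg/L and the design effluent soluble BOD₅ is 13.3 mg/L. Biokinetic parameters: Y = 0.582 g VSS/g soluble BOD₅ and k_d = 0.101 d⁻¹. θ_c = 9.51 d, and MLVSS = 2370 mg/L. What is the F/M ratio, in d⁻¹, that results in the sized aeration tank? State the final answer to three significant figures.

Steady-state biomass mass balance: V·X·(1 + k_d·θ_c) = Y·Q·(S₀ − S)·θ_c, so V = 0.582 × 18100 × (336 − 13.3) × 9.51 / [2370 × (1 + 0.101 × 9.51)] = 3.23×10^7 / 4646 = 6958 m³.
F/M = Q·S₀ / (V·X) = 18100 × 336 / (6958 × 2370) = 0.3688 g soluble BOD₅·(g VSS·d)⁻¹.

F/M ≈ 0.369 d⁻¹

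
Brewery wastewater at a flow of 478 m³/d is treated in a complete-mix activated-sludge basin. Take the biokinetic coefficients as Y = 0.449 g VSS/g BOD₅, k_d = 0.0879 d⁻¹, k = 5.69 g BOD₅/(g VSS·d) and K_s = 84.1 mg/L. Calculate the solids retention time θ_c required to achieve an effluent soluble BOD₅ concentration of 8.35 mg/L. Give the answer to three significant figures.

Specific growth rate at S = 8.35 mg/L: μ = YkS/(K_s+S) = 0.449·5.69·8.35/(84.1+8.35) = 0.2307 d⁻¹.
Then 1/θ_c = μ − k_d = 0.2307 − 0.0879 = 0.1428 d⁻¹, giving θ_c = 7.000 d.

θ_c ≈ 7.00 d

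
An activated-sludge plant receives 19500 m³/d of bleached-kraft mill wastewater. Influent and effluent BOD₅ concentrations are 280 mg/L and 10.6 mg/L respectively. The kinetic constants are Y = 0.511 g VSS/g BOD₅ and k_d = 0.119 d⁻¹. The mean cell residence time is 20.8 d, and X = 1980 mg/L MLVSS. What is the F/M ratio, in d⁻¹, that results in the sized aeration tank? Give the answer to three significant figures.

F/M ≈ 0.340 d⁻¹

Steady-state biomass mass balance: V·X·(1 + k_d·θ_c) = Y·Q·(S₀ − S)·θ_c, so V = 0.511 × 19500 × (280 − 10.6) × 20.8 / [1980 × (1 + 0.119 × 20.8)] = 5.58×10^7 / 6881 = 8115 m³.
F/M = applied load / biomass = Q·S₀/(V·X) = 19500 × 280 / (8115 × 1980) = 0.3398 d⁻¹.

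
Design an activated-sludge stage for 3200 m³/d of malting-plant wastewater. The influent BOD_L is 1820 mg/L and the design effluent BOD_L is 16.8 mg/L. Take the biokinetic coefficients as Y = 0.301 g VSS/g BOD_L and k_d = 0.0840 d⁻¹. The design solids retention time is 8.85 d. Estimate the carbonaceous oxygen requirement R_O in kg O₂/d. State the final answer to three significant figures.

The observed yield is Y_obs = Y/(1 + k_d·θ_c) = 0.301 / (1 + 0.0840 × 8.85) = 0.301 / 1.743 = 0.1727 g VSS per g BOD_L removed.
Mass of BOD_L removed per day: Q(S₀ − S) = 3200 × 1803 g/m³ = 5770 kg/d.
Net sludge production P_X = 0.1727 × 5770 = 996.2 kg VSS/d.
Carbonaceous O₂ demand = substrate oxidised − cell-mass equivalent = 5770 − 1.42 × 996.2 = 4356 kg O₂/d.

R_O ≈ 4360 kg O₂/d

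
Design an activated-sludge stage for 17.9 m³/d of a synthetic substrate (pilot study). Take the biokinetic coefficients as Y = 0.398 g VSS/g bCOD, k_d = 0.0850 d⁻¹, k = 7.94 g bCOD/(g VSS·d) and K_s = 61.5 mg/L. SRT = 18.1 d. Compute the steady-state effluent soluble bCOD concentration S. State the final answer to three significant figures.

S ≈ 2.86 mg/L

From the Monod/SRT balance for a CMAS, S = K_s·(1+k_d θ_c)/[θ_c·(Y k − k_d) − 1] = 61.5 × (1 + 0.0850 × 18.1) / [18.1 × (0.398 × 7.94 − 0.0850) − 1] = 156.1 / 54.66 = 2.856 mg/L.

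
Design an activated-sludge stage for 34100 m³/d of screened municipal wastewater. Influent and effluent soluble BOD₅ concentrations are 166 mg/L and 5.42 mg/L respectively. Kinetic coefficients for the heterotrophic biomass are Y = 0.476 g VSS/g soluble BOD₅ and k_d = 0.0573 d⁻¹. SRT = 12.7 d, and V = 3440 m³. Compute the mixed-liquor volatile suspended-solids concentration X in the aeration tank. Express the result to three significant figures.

X ≈ 5570 mg/L

From V·X·(1 + k_d·θ_c) = Y·Q·(S₀ − S)·θ_c: X = 0.476 × 34100 × (166 − 5.42) × 12.7 / [3440 × (1 + 0.0573 × 12.7)] = 5570 mg/L.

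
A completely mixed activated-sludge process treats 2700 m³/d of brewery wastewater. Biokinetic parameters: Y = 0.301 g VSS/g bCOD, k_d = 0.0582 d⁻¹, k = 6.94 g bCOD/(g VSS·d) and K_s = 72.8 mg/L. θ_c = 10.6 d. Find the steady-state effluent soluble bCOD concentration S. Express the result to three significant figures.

S ≈ 5.73 mg/L

From the Monod/SRT balance for a CMAS, S = K_s·(1+k_d θ_c)/[θ_c·(Y k − k_d) − 1] = 72.8 × (1 + 0.0582 × 10.6) / [10.6 × (0.301 × 6.94 − 0.0582) − 1] = 117.7 / 20.53 = 5.735 mg/L.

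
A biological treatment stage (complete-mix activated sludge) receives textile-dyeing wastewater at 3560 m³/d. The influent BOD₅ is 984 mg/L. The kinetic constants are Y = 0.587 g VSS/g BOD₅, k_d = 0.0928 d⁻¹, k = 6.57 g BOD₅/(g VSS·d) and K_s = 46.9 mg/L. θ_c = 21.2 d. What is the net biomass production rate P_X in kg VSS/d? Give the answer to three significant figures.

P_X ≈ 692 kg VSS/d

Effluent substrate depends only on kinetics and SRT: S = K_s(1 + k_d θ_c) / [θ_c(Yk − k_d) − 1] = 46.9 × (1 + 0.0928 × 21.2) / [21.2 × (0.587 × 6.57 − 0.0928) − 1] = 139.2 / 78.79 = 1.766 mg/L.
Observed yield with endogenous decay: Y_obs = Y / (1 + k_d·θ_c) = 0.587 / (1 + 0.0928 × 21.2) = 0.587 / 2.967 = 0.1978 g VSS/g BOD₅.
Mass of BOD₅ removed per day: Q(S₀ − S) = 3560 × 982.2 g/m³ = 3497 kg/d.
P_X = Y_obs · Q(S₀ − S) = 0.1978 × 3497 = 691.7 kg VSS/d.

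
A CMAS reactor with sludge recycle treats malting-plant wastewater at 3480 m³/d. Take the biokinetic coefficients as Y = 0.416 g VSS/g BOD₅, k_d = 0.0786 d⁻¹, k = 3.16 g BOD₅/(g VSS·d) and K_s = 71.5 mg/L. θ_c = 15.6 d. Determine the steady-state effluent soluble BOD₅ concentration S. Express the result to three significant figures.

S ≈ 8.71 mg/L

Effluent substrate depends only on kinetics and SRT: S = K_s(1 + k_d θ_c) / [θ_c(Yk − k_d) − 1] = 71.5 × (1 + 0.0786 × 15.6) / [15.6 × (0.416 × 3.16 − 0.0786) − 1] = 159.2 / 18.28 = 8.707 mg/L.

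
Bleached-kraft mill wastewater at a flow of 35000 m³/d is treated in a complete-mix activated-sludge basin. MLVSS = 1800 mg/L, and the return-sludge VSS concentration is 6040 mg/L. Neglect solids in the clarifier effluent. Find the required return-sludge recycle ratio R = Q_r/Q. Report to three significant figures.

R ≈ 0.425

Solids balance on the clarifier gives (1+R)X = R·X_r, so R = X/(X_r − X) = 1800 / (6040 − 1800) = 0.4245.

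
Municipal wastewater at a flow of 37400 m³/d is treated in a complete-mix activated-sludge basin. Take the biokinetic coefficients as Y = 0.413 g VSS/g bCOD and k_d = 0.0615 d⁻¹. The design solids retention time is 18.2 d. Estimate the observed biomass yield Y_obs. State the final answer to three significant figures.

Y_obs ≈ 0.195 g VSS/g bCOD

Correct the yield for decay: Y_obs = Y/(1 + k_d θ_c) = 0.413 / (1 + 0.0615 × 18.2) = 0.413 / 2.119 = 0.1949.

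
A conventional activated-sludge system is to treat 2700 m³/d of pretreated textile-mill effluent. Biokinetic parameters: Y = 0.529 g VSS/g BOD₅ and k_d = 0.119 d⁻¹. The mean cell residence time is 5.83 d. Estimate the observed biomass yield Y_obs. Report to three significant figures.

Observed yield with endogenous decay: Y_obs = Y / (1 + k_d·θ_c) = 0.529 / (1 + 0.119 × 5.83) = 0.529 / 1.694 = 0.3123 g VSS/g BOD₅.

Y_obs ≈ 0.312 g VSS/g BOD₅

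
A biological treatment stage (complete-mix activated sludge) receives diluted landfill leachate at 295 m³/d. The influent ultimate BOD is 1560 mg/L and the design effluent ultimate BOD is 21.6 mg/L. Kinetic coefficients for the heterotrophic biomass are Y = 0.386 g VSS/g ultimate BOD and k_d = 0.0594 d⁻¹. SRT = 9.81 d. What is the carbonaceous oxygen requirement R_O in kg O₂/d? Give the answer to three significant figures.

R_O ≈ 297 kg O₂/d

Y_obs = Y / (1 + k_d θ_c) = 0.386 / (1 + 0.0594 × 9.81) = 0.386 / 1.583 = 0.2439.
Q·(S₀ − S) = 295 × (1560 − 21.6) × 10⁻³ = 453.8 kg/d removed.
P_X = Y_obs·Q·(S₀ − S) = 0.2439 × 453.8 = 110.7 kg VSS/d.
Carbonaceous O₂ demand = substrate oxidised − cell-mass equivalent = 453.8 − 1.42 × 110.7 = 296.7 kg O₂/d.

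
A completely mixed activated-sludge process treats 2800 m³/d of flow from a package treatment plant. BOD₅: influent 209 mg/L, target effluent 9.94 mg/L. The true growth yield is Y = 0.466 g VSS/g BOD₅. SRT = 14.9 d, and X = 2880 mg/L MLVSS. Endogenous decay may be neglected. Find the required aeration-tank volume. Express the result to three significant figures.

V ≈ 1340 m³

V·X = Y·Q·ΔS·θ_c gives V = 0.466 × 2800 × (209 − 9.94) × 14.9 / 2880 = 1344 m³.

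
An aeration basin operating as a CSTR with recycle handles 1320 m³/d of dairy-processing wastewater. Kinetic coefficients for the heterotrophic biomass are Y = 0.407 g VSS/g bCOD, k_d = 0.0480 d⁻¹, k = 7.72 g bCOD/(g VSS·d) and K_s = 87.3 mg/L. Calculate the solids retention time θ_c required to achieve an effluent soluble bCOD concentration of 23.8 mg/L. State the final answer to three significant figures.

Specific growth rate at S = 23.8 mg/L: μ = YkS/(K_s+S) = 0.407·7.72·23.8/(87.3+23.8) = 0.6731 d⁻¹.
θ_c = 1/(μ − k_d) = 1/(0.6731 − 0.0480) = 1/0.6251 = 1.600 d.

θ_c ≈ 1.60 d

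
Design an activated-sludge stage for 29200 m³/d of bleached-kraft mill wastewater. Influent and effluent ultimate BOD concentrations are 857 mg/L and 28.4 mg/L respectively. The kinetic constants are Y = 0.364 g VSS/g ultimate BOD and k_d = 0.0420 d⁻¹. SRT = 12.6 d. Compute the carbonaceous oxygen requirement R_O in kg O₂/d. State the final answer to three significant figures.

Observed yield with endogenous decay: Y_obs = Y / (1 + k_d·θ_c) = 0.364 / (1 + 0.0420 × 12.6) = 0.364 / 1.529 = 0.2380 g VSS/g ultimate BOD.
Q·(S₀ − S) = 29200 × (857 − 28.4) × 10⁻³ = 24195 kg/d removed.
Biomass synthesised: P_X = Y_obs × 24195 = 5759 kg VSS/d.
R_O = Q·ΔS − 1.42 P_X = 24195 − 8178 = 16017 kg O₂/d.

R_O ≈ 16000 kg O₂/d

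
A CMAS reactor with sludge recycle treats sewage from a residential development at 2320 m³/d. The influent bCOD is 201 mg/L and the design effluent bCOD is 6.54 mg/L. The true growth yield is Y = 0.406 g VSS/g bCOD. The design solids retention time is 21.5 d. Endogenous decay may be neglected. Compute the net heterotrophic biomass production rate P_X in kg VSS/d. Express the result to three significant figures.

P_X ≈ 183 kg VSS/d

With endogenous decay neglected, the observed yield equals the true yield: Y_obs = Y = 0.406 g VSS/g bCOD.
Q·(S₀ − S) = 2320 × (201 − 6.54) × 10⁻³ = 451.1 kg/d removed.
So the net sludge growth is P_X = 0.4060 × 451.1 = 183.2 kg VSS/d.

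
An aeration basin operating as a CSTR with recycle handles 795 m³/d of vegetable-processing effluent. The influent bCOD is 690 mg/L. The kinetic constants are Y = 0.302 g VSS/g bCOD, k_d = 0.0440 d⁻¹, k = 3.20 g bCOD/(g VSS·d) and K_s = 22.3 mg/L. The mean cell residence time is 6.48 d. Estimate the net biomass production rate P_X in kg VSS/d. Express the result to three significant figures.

Effluent substrate depends only on kinetics and SRT: S = K_s(1 + k_d θ_c) / [θ_c(Yk − k_d) − 1] = 22.3 × (1 + 0.0440 × 6.48) / [6.48 × (0.302 × 3.20 − 0.0440) − 1] = 28.66 / 4.977 = 5.758 mg/L.
Y_obs = Y / (1 + k_d θ_c) = 0.302 / (1 + 0.0440 × 6.48) = 0.302 / 1.285 = 0.2350.
Mass of bCOD removed per day: Q(S₀ − S) = 795 × 684.2 g/m³ = 544.0 kg/d.
Net biomass production P_X = Y_obs × Q·(S₀ − S) = 0.2350 × 544.0 = 127.8 kg VSS/d.

P_X ≈ 128 kg VSS/d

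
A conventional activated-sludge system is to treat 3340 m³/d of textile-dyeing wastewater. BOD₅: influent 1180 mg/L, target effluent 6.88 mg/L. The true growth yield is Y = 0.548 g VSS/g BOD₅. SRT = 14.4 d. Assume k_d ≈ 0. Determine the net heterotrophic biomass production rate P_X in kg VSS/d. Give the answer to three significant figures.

P_X ≈ 2150 kg VSS/d

Since k_d ≈ 0, Y_obs = Y = 0.548 g VSS/g BOD₅.
ΔS = 1180 − 6.88 = 1173 mg/L, so the substrate removal rate is 3340 × 1173/1000 = 3918 kg BOD₅/d.
Biomass produced: P_X = Y_obs·Q·ΔS = 0.5480 × 3918 ≈ 2147 kg VSS/d.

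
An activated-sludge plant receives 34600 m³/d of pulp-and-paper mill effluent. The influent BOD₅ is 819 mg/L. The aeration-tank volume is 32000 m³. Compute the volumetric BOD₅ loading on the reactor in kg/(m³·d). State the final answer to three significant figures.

L_v ≈ 0.886 kg BOD₅/(m³·d)

Applied BOD₅ load per unit volume = Q·S₀/V = (34600 × 819/1000)/32000 = 0.8855 kg BOD₅·m⁻³·d⁻¹.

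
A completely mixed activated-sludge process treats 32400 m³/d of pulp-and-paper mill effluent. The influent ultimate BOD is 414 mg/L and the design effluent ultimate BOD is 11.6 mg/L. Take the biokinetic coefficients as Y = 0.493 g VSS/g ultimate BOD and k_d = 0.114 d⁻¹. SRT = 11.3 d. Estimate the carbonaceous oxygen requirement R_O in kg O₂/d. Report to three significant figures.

Y_obs = Y / (1 + k_d θ_c) = 0.493 / (1 + 0.114 × 11.3) = 0.493 / 2.288 = 0.2155.
ΔS = 414 − 11.6 = 402.4 mg/L, so the substrate removal rate is 32400 × 402.4/1000 = 13038 kg ultimate BOD/d.
P_X = Y_obs·Q·(S₀ − S) = 0.2155 × 13038 = 2809 kg VSS/d.
Carbonaceous O₂ demand = substrate oxidised − cell-mass equivalent = 13038 − 1.42 × 2809 = 9049 kg O₂/d.

R_O ≈ 9050 kg O₂/d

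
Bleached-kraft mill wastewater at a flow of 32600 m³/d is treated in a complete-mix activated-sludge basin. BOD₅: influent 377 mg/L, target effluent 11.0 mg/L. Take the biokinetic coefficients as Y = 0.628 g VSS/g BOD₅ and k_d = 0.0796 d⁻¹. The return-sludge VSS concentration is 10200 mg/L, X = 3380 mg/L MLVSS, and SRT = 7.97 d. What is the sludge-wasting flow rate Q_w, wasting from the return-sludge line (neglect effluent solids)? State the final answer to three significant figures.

Steady-state biomass mass balance: V·X·(1 + k_d·θ_c) = Y·Q·(S₀ − S)·θ_c, so V = 0.628 × 32600 × (377 − 11.0) × 7.97 / [3380 × (1 + 0.0796 × 7.97)] = 5.97×10^7 / 5524 = 10810 m³.
θ_c = V·X/(Q_w·X_r) when wasting from the recycle, so Q_w = V·X/(θ_c·X_r) = 10810 × 3380 / (7.97 × 10200) = 449.5 m³/d.

Q_w ≈ 449 m³/d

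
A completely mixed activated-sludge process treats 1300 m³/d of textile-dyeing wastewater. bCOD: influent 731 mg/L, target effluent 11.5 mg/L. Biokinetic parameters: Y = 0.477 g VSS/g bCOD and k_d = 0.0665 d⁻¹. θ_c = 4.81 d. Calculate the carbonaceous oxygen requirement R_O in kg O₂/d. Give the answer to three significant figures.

Observed yield with endogenous decay: Y_obs = Y / (1 + k_d·θ_c) = 0.477 / (1 + 0.0665 × 4.81) = 0.477 / 1.320 = 0.3614 g VSS/g bCOD.
Q·(S₀ − S) = 1300 × (731 − 11.5) × 10⁻³ = 935.4 kg/d removed.
P_X = Y_obs·Q·(S₀ − S) = 0.3614 × 935.4 = 338.0 kg VSS/d.
R_O = Q·ΔS − 1.42 P_X = 935.4 − 480.0 = 455.3 kg O₂/d.

R_O ≈ 455 kg O₂/d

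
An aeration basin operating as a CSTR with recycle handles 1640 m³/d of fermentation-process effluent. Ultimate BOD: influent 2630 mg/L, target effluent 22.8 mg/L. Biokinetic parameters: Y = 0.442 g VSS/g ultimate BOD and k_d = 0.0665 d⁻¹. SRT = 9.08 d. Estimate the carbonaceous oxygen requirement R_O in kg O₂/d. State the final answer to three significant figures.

R_O ≈ 2600 kg O₂/d

Correct the yield for decay: Y_obs = Y/(1 + k_d θ_c) = 0.442 / (1 + 0.0665 × 9.08) = 0.442 / 1.604 = 0.2756.
Mass of ultimate BOD removed per day: Q(S₀ − S) = 1640 × 2607 g/m³ = 4276 kg/d.
Biomass synthesised: P_X = Y_obs × 4276 = 1178 kg VSS/d.
Carbonaceous O₂ demand = substrate oxidised − cell-mass equivalent = 4276 − 1.42 × 1178 = 2603 kg O₂/d.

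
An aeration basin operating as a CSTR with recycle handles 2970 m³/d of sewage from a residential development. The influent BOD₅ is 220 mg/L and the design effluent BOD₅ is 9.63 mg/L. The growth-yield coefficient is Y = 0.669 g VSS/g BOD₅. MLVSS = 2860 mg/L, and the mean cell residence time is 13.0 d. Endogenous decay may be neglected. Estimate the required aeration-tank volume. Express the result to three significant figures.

V ≈ 1900 m³

With k_d = 0 the design equation reduces to V = Y Q (S₀−S) θ_c / X = 0.669 × 2970 × (220 − 9.63) × 13.0 / 2860 = 1900 m³.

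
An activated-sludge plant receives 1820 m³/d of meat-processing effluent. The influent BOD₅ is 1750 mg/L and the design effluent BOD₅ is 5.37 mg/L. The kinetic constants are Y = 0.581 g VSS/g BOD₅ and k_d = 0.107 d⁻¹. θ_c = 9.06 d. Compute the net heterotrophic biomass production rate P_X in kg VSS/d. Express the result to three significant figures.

Y_obs = Y / (1 + k_d θ_c) = 0.581 / (1 + 0.107 × 9.06) = 0.581 / 1.969 = 0.2950.
ΔS = 1750 − 5.37 = 1745 mg/L, so the substrate removal rate is 1820 × 1745/1000 = 3175 kg BOD₅/d.
So the net sludge growth is P_X = 0.2950 × 3175 = 936.7 kg VSS/d.

P_X ≈ 937 kg VSS/d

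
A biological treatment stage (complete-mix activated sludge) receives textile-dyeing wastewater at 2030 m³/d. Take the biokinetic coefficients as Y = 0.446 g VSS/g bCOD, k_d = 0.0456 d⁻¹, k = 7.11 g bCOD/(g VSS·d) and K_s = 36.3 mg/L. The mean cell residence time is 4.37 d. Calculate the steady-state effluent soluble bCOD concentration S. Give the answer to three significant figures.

From the Monod/SRT balance for a CMAS, S = K_s·(1+k_d θ_c)/[θ_c·(Y k − k_d) − 1] = 36.3 × (1 + 0.0456 × 4.37) / [4.37 × (0.446 × 7.11 − 0.0456) − 1] = 43.53 / 12.66 = 3.439 mg/L.

S ≈ 3.44 mg/L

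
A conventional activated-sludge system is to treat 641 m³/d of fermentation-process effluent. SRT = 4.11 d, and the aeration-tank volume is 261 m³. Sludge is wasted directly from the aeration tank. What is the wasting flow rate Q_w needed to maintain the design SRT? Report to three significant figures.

With mixed-liquor wasting, θ_c = V/Q_w, so Q_w = V/θ_c = 261.0/4.11 = 63.50 m³/d.

Q_w ≈ 63.5 m³/d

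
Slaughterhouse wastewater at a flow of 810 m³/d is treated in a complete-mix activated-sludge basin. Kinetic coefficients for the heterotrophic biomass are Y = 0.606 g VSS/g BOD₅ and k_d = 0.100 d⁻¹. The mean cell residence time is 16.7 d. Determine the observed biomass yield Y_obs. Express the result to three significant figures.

Y_obs = Y / (1 + k_d θ_c) = 0.606 / (1 + 0.100 × 16.7) = 0.606 / 2.670 = 0.2270.

Y_obs ≈ 0.227 g VSS/g BOD₅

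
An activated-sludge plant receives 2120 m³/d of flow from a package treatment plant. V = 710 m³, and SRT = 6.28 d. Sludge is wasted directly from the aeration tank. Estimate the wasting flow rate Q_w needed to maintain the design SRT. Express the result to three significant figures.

With mixed-liquor wasting, θ_c = V/Q_w, so Q_w = V/θ_c = 710.0/6.28 = 113.1 m³/d.

Q_w ≈ 113 m³/d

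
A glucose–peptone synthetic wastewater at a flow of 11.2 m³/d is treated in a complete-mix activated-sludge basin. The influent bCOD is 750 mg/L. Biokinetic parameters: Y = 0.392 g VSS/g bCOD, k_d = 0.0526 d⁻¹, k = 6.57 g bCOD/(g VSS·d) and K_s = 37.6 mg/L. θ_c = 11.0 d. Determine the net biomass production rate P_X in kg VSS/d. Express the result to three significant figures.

Effluent substrate depends only on kinetics and SRT: S = K_s(1 + k_d θ_c) / [θ_c(Yk − k_d) − 1] = 37.6 × (1 + 0.0526 × 11.0) / [11.0 × (0.392 × 6.57 − 0.0526) − 1] = 59.36 / 26.75 = 2.219 mg/L.
Observed yield with endogenous decay: Y_obs = Y / (1 + k_d·θ_c) = 0.392 / (1 + 0.0526 × 11.0) = 0.392 / 1.579 = 0.2483 g VSS/g bCOD.
Mass of bCOD removed per day: Q(S₀ − S) = 11.2 × 747.8 g/m³ = 8.375 kg/d.
Biomass produced: P_X = Y_obs·Q·ΔS = 0.2483 × 8.375 ≈ 2.080 kg VSS/d.

P_X ≈ 2.08 kg VSS/d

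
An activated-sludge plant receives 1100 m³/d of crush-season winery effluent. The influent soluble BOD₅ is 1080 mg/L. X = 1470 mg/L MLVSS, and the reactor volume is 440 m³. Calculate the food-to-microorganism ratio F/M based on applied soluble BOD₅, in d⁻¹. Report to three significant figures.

F/M = Q·S₀ / (V·X) = 1100 × 1080 / (440.0 × 1470) = 1.837 g soluble BOD₅·(g VSS·d)⁻¹.

F/M ≈ 1.84 d⁻¹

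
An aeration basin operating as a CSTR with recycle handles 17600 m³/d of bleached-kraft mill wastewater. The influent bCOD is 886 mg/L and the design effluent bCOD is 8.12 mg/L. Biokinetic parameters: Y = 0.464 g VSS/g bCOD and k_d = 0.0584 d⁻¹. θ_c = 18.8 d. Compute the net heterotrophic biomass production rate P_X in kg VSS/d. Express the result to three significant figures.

The observed yield is Y_obs = Y/(1 + k_d·θ_c) = 0.464 / (1 + 0.0584 × 18.8) = 0.464 / 2.098 = 0.2212 g VSS per g bCOD removed.
Mass of bCOD removed per day: Q(S₀ − S) = 17600 × 877.9 g/m³ = 15451 kg/d.
Biomass produced: P_X = Y_obs·Q·ΔS = 0.2212 × 15451 ≈ 3417 kg VSS/d.

P_X ≈ 3420 kg VSS/d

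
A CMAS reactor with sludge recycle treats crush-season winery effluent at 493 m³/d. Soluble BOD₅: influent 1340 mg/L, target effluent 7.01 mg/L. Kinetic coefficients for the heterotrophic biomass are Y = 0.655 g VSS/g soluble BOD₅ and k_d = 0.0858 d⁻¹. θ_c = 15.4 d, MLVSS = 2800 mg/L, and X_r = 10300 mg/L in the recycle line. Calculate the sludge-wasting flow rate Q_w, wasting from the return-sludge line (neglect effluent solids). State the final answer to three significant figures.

Steady-state biomass mass balance: V·X·(1 + k_d·θ_c) = Y·Q·(S₀ − S)·θ_c, so V = 0.655 × 493 × (1340 − 7.01) × 15.4 / [2800 × (1 + 0.0858 × 15.4)] = 6.63×10^6 / 6500 = 1020 m³.
Q_w = (V·X)/(θ_c X_r) = 1020 × 2800 / (15.4 × 10300) = 18.00 m³/d.

Q_w ≈ 18.0 m³/d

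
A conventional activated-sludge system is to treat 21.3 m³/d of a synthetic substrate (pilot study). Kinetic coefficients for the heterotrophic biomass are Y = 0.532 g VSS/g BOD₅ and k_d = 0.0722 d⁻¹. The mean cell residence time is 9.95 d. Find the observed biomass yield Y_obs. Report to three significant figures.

Y_obs ≈ 0.310 g VSS/g BOD₅

Y_obs = Y / (1 + k_d θ_c) = 0.532 / (1 + 0.0722 × 9.95) = 0.532 / 1.718 = 0.3096.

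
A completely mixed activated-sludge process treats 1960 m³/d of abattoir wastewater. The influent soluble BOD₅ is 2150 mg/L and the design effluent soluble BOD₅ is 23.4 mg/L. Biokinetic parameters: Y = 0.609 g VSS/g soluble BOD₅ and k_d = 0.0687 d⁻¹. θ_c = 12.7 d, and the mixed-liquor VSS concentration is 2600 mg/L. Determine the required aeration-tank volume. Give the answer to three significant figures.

Steady-state biomass mass balance: V·X·(1 + k_d·θ_c) = Y·Q·(S₀ − S)·θ_c, so V = 0.609 × 1960 × (2150 − 23.4) × 12.7 / [2600 × (1 + 0.0687 × 12.7)] = 3.22×10^7 / 4868 = 6622 m³.

V ≈ 6620 m³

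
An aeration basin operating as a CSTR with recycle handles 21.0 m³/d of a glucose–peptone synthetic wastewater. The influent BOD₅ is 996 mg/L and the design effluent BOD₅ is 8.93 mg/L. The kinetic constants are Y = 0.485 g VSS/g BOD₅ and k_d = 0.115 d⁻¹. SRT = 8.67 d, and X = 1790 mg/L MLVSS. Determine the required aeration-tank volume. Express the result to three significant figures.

V ≈ 24.4 m³

Rearranging the biomass balance for a CMAS with decay, V = Y·Q·ΔS·θ_c / [X·(1+k_d θ_c)] = 0.485 × 21.0 × (996 − 8.93) × 8.67 / [1790 × (1 + 0.115 × 8.67)] = 8.72×10^4 / 3575 = 24.38 m³.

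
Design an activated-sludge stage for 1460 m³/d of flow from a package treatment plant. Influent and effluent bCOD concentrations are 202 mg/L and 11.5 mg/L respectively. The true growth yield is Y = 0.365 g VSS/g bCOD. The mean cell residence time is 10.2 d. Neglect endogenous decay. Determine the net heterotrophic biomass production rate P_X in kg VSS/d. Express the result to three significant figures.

P_X ≈ 102 kg VSS/d

Since k_d ≈ 0, Y_obs = Y = 0.365 g VSS/g bCOD.
ΔS = 202 − 11.5 = 190.5 mg/L, so the substrate removal rate is 1460 × 190.5/1000 = 278.1 kg bCOD/d.
Biomass produced: P_X = Y_obs·Q·ΔS = 0.3650 × 278.1 ≈ 101.5 kg VSS/d.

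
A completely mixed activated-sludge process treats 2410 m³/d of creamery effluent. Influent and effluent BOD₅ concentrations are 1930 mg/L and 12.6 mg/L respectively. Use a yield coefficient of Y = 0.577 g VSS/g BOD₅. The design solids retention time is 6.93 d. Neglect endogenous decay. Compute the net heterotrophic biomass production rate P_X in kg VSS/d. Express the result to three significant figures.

With endogenous decay neglected, the observed yield equals the true yield: Y_obs = Y = 0.577 g VSS/g BOD₅.
ΔS = 1930 − 12.6 = 1917 mg/L, so the substrate removal rate is 2410 × 1917/1000 = 4621 kg BOD₅/d.
So the net sludge growth is P_X = 0.5770 × 4621 = 2666 kg VSS/d.

P_X ≈ 2670 kg VSS/d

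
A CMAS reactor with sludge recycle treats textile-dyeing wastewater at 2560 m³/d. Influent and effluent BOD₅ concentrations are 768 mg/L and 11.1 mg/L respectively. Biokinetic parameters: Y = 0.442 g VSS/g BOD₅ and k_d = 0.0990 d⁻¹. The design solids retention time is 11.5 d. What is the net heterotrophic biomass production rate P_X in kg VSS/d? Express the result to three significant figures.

Y_obs = Y / (1 + k_d θ_c) = 0.442 / (1 + 0.0990 × 11.5) = 0.442 / 2.139 = 0.2067.
Substrate removed = Q·(S₀ − S) = 2560 m³/d × (768 − 11.1) g/m³ = 1.94×10^6 g/d = 1938 kg/d.
Net biomass production P_X = Y_obs × Q·(S₀ − S) = 0.2067 × 1938 = 400.5 kg VSS/d.

P_X ≈ 400 kg VSS/d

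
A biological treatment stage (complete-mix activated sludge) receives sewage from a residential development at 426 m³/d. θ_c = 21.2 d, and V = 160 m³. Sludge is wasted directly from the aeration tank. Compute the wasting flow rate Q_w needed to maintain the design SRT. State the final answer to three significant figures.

Q_w ≈ 7.55 m³/d

With mixed-liquor wasting, θ_c = V/Q_w, so Q_w = V/θ_c = 160.0/21.2 = 7.547 m³/d.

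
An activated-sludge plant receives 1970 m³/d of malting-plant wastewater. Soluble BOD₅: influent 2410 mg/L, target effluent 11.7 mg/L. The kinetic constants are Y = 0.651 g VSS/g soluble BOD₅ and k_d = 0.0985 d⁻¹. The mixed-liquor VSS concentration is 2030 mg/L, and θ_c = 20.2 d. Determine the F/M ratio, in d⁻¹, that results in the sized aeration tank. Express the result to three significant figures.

F/M ≈ 0.228 d⁻¹

From the SRT design equation V = Y Q (S₀−S) θ_c / [X (1 + k_d θ_c)] = 0.651 × 1970 × (2410 − 11.7) × 20.2 / [2030 × (1 + 0.0985 × 20.2)] = 6.21×10^7 / 6069 = 10237 m³.
F/M = applied load / biomass = Q·S₀/(V·X) = 1970 × 2410 / (10237 × 2030) = 0.2285 d⁻¹.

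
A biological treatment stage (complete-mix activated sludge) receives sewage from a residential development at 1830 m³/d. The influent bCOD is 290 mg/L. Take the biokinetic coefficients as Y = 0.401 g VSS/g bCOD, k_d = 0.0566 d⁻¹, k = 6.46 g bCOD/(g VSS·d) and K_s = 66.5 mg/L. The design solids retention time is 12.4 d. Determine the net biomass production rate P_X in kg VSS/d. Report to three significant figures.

For a completely mixed reactor with recycle the Lawrence–McCarty relation gives S = K_s·(1 + k_d·θ_c) / [θ_c·(Y·k − k_d) − 1] = 66.5 × (1 + 0.0566 × 12.4) / [12.4 × (0.401 × 6.46 − 0.0566) − 1] = 113.2 / 30.42 = 3.720 mg/L.
The observed yield is Y_obs = Y/(1 + k_d·θ_c) = 0.401 / (1 + 0.0566 × 12.4) = 0.401 / 1.702 = 0.2356 g VSS per g bCOD removed.
Mass of bCOD removed per day: Q(S₀ − S) = 1830 × 286.3 g/m³ = 523.9 kg/d.
So the net sludge growth is P_X = 0.2356 × 523.9 = 123.4 kg VSS/d.

P_X ≈ 123 kg VSS/d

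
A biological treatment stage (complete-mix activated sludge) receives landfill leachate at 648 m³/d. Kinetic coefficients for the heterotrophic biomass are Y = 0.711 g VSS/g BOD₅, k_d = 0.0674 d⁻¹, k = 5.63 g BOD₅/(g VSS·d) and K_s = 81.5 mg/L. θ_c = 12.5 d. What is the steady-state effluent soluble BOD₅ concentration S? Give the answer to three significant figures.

S ≈ 3.12 mg/L

Effluent substrate depends only on kinetics and SRT: S = K_s(1 + k_d θ_c) / [θ_c(Yk − k_d) − 1] = 81.5 × (1 + 0.0674 × 12.5) / [12.5 × (0.711 × 5.63 − 0.0674) − 1] = 150.2 / 48.19 = 3.116 mg/L.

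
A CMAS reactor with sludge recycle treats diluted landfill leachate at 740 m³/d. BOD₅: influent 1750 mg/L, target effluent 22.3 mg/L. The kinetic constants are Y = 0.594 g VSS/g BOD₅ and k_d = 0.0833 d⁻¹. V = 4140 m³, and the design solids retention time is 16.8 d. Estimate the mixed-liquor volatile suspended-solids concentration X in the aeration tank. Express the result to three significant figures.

Solving the biomass balance for X: X = Y Q (S₀−S) θ_c / [V (1+k_d θ_c)] = 0.594 × 740 × (1750 − 22.3) × 16.8 / [4140 × (1 + 0.0833 × 16.8)] = 1284 mg/L.

X ≈ 1280 mg/L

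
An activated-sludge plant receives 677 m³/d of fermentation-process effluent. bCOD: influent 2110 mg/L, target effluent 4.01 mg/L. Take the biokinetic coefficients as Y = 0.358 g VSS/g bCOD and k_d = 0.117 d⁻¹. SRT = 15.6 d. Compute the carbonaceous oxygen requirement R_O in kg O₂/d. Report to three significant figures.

Correct the yield for decay: Y_obs = Y/(1 + k_d θ_c) = 0.358 / (1 + 0.117 × 15.6) = 0.358 / 2.825 = 0.1267.
ΔS = 2110 − 4.01 = 2106 mg/L, so the substrate removal rate is 677 × 2106/1000 = 1426 kg bCOD/d.
Net sludge production P_X = 0.1267 × 1426 = 180.7 kg VSS/d.
R_O = Q·ΔS − 1.42 P_X = 1426 − 256.5 = 1169 kg O₂/d.

R_O ≈ 1170 kg O₂/d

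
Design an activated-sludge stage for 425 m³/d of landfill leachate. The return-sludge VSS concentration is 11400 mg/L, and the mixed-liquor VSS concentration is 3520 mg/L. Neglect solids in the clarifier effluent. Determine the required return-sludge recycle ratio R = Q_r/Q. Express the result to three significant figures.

R ≈ 0.447

R = Q_r/Q = X/(X_r − X) = 3520 / (11400 − 3520) = 0.4467.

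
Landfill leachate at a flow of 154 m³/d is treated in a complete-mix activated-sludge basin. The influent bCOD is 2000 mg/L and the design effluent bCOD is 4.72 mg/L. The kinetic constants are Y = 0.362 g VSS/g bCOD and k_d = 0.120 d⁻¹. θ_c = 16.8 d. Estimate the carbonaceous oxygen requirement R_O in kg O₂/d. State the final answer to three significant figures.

R_O ≈ 255 kg O₂/d

Y_obs = Y / (1 + k_d θ_c) = 0.362 / (1 + 0.120 × 16.8) = 0.362 / 3.016 = 0.1200.
Substrate removed = Q·(S₀ − S) = 154 m³/d × (2000 − 4.72) g/m³ = 3.07×10^5 g/d = 307.3 kg/d.
Net sludge production P_X = 0.1200 × 307.3 = 36.88 kg VSS/d.
Carbonaceous O₂ demand = substrate oxidised − cell-mass equivalent = 307.3 − 1.42 × 36.88 = 254.9 kg O₂/d.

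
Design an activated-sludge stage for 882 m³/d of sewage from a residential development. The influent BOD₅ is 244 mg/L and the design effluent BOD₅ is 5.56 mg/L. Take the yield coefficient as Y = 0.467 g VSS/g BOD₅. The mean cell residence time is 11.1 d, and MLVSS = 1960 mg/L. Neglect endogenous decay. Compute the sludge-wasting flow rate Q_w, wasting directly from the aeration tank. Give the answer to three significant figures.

Q_w ≈ 50.1 m³/d

Biomass mass balance (decay neglected): V·X = Y·Q·(S₀ − S)·θ_c, so V = 0.467 × 882 × (244 − 5.56) × 11.1 / 1960 = 556.2 m³.
For wasting at MLVSS concentration, Q_w = V/θ_c = 556.2/11.1 = 50.11 m³/d.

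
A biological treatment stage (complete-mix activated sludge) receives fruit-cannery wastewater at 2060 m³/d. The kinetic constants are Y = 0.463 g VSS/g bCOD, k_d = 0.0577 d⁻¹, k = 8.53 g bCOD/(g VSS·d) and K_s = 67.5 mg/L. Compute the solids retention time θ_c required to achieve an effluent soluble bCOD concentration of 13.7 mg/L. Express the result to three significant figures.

From 1/θ_c = Y·k·S/(K_s + S) − k_d: Y·k·S/(K_s+S) = 0.463 × 8.53 × 13.7 / (67.5 + 13.7) = 0.6663 d⁻¹.
Then 1/θ_c = μ − k_d = 0.6663 − 0.0577 = 0.6086 d⁻¹, giving θ_c = 1.643 d.

θ_c ≈ 1.64 d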